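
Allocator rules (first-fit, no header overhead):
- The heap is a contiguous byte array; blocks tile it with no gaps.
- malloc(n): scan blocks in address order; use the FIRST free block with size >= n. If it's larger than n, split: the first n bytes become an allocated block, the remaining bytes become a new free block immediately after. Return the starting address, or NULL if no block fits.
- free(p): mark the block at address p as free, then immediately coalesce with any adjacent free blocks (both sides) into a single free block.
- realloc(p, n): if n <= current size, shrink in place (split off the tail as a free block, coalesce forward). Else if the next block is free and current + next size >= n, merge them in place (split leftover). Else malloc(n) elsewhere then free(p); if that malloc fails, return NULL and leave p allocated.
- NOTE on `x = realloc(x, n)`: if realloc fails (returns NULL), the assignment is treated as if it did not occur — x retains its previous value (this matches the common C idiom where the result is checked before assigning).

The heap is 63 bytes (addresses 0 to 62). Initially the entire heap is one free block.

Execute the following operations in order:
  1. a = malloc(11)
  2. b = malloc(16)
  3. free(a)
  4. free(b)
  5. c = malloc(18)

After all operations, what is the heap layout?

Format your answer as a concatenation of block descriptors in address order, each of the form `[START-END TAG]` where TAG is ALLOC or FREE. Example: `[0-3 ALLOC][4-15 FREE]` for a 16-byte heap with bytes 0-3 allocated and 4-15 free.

Answer: [0-17 ALLOC][18-62 FREE]

Derivation:
Op 1: a = malloc(11) -> a = 0; heap: [0-10 ALLOC][11-62 FREE]
Op 2: b = malloc(16) -> b = 11; heap: [0-10 ALLOC][11-26 ALLOC][27-62 FREE]
Op 3: free(a) -> (freed a); heap: [0-10 FREE][11-26 ALLOC][27-62 FREE]
Op 4: free(b) -> (freed b); heap: [0-62 FREE]
Op 5: c = malloc(18) -> c = 0; heap: [0-17 ALLOC][18-62 FREE]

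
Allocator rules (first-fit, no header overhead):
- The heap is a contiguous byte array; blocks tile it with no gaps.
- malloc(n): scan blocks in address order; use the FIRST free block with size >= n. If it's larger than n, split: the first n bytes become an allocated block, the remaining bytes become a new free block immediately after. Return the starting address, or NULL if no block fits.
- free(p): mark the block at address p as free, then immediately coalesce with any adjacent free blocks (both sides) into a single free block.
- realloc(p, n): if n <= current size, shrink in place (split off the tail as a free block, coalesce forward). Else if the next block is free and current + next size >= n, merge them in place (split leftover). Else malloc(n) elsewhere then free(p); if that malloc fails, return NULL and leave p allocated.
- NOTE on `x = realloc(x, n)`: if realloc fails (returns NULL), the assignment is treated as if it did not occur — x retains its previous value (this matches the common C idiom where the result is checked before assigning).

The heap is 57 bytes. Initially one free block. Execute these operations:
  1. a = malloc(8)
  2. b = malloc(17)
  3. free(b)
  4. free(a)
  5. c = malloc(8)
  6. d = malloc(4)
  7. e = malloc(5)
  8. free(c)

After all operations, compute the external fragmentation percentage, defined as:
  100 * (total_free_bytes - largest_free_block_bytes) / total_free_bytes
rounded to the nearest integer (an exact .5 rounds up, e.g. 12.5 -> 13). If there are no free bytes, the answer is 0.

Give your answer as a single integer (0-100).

Op 1: a = malloc(8) -> a = 0; heap: [0-7 ALLOC][8-56 FREE]
Op 2: b = malloc(17) -> b = 8; heap: [0-7 ALLOC][8-24 ALLOC][25-56 FREE]
Op 3: free(b) -> (freed b); heap: [0-7 ALLOC][8-56 FREE]
Op 4: free(a) -> (freed a); heap: [0-56 FREE]
Op 5: c = malloc(8) -> c = 0; heap: [0-7 ALLOC][8-56 FREE]
Op 6: d = malloc(4) -> d = 8; heap: [0-7 ALLOC][8-11 ALLOC][12-56 FREE]
Op 7: e = malloc(5) -> e = 12; heap: [0-7 ALLOC][8-11 ALLOC][12-16 ALLOC][17-56 FREE]
Op 8: free(c) -> (freed c); heap: [0-7 FREE][8-11 ALLOC][12-16 ALLOC][17-56 FREE]
Free blocks: [8 40] total_free=48 largest=40 -> 100*(48-40)/48 = 800/48 ≈ 16.667 -> rounds to 17

Answer: 17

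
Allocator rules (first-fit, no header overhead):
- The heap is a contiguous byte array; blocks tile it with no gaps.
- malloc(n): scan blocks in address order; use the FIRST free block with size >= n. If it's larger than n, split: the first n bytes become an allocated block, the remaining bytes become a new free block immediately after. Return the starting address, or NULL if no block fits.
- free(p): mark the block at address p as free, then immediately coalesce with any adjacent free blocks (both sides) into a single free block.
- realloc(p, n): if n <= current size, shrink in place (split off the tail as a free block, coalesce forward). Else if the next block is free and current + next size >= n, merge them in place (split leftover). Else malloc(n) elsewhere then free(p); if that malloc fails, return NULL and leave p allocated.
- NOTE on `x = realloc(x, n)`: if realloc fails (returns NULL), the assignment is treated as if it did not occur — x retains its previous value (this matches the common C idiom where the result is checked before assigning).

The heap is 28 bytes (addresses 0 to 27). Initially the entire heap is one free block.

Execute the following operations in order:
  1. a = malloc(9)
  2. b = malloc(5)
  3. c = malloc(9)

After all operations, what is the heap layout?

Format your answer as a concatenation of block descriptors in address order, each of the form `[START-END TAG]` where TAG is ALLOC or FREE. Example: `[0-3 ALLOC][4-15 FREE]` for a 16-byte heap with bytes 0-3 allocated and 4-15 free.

Op 1: a = malloc(9) -> a = 0; heap: [0-8 ALLOC][9-27 FREE]
Op 2: b = malloc(5) -> b = 9; heap: [0-8 ALLOC][9-13 ALLOC][14-27 FREE]
Op 3: c = malloc(9) -> c = 14; heap: [0-8 ALLOC][9-13 ALLOC][14-22 ALLOC][23-27 FREE]

Answer: [0-8 ALLOC][9-13 ALLOC][14-22 ALLOC][23-27 FREE]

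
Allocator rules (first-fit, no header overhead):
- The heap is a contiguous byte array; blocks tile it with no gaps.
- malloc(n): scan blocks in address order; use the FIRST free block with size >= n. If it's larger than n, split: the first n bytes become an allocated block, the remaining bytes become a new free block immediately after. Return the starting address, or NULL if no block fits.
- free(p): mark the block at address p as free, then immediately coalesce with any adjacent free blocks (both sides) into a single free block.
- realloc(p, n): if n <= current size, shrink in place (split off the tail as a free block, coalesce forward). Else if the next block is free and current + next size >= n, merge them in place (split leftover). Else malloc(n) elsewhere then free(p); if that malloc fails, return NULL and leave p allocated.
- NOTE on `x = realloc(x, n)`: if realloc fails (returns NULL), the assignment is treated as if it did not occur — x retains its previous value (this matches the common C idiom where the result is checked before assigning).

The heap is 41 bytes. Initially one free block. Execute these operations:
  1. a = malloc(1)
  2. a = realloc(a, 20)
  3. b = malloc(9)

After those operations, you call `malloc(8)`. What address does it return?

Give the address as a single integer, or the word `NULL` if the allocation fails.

Op 1: a = malloc(1) -> a = 0; heap: [0-0 ALLOC][1-40 FREE]
Op 2: a = realloc(a, 20) -> a = 0; heap: [0-19 ALLOC][20-40 FREE]
Op 3: b = malloc(9) -> b = 20; heap: [0-19 ALLOC][20-28 ALLOC][29-40 FREE]
malloc(8): first-fit scan over [0-19 ALLOC][20-28 ALLOC][29-40 FREE] -> 29

Answer: 29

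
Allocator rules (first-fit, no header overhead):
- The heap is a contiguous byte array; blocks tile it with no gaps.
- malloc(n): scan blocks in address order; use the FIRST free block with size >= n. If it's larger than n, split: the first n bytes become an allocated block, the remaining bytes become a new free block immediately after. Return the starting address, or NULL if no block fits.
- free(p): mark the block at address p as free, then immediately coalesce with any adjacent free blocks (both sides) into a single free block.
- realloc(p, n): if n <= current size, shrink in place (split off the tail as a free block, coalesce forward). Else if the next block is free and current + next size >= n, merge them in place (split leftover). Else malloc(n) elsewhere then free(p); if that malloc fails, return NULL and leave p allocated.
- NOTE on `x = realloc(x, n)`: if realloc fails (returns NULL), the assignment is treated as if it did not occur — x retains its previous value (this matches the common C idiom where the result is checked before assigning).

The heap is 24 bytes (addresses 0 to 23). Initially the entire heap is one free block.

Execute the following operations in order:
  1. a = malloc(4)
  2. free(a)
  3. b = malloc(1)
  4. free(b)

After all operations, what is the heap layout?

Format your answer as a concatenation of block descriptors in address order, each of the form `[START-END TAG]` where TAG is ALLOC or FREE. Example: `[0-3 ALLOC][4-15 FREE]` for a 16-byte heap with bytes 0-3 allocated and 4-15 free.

Answer: [0-23 FREE]

Derivation:
Op 1: a = malloc(4) -> a = 0; heap: [0-3 ALLOC][4-23 FREE]
Op 2: free(a) -> (freed a); heap: [0-23 FREE]
Op 3: b = malloc(1) -> b = 0; heap: [0-0 ALLOC][1-23 FREE]
Op 4: free(b) -> (freed b); heap: [0-23 FREE]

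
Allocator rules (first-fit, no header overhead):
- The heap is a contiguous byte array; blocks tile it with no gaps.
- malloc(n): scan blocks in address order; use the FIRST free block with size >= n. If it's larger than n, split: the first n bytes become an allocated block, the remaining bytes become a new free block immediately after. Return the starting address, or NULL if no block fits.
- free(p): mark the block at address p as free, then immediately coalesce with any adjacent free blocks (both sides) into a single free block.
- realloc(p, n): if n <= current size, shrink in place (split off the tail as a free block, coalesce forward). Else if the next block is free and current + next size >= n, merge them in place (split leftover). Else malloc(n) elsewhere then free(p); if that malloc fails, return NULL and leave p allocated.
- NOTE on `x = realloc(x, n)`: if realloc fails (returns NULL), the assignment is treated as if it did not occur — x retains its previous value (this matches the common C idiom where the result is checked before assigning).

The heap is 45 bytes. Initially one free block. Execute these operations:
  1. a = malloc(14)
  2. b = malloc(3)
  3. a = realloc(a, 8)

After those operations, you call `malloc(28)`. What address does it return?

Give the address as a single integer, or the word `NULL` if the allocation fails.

Answer: 17

Derivation:
Op 1: a = malloc(14) -> a = 0; heap: [0-13 ALLOC][14-44 FREE]
Op 2: b = malloc(3) -> b = 14; heap: [0-13 ALLOC][14-16 ALLOC][17-44 FREE]
Op 3: a = realloc(a, 8) -> a = 0; heap: [0-7 ALLOC][8-13 FREE][14-16 ALLOC][17-44 FREE]
malloc(28): first-fit scan over [0-7 ALLOC][8-13 FREE][14-16 ALLOC][17-44 FREE] -> 17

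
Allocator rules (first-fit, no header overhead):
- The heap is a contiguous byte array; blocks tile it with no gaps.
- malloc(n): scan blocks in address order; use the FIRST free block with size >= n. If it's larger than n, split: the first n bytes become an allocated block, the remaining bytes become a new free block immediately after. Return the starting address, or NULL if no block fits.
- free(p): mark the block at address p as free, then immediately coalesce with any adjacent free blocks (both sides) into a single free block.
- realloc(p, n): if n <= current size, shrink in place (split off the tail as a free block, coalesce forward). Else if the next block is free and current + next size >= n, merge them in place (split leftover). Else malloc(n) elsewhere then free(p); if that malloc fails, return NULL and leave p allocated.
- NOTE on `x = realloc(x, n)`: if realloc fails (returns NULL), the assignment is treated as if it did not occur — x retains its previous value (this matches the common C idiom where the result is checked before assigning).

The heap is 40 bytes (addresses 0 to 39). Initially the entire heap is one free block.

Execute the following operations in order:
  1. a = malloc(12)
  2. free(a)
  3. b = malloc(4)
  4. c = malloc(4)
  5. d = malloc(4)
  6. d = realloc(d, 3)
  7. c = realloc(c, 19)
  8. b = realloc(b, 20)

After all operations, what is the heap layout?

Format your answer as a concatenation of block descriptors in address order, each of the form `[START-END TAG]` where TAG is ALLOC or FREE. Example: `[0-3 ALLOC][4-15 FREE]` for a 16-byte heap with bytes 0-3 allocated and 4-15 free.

Op 1: a = malloc(12) -> a = 0; heap: [0-11 ALLOC][12-39 FREE]
Op 2: free(a) -> (freed a); heap: [0-39 FREE]
Op 3: b = malloc(4) -> b = 0; heap: [0-3 ALLOC][4-39 FREE]
Op 4: c = malloc(4) -> c = 4; heap: [0-3 ALLOC][4-7 ALLOC][8-39 FREE]
Op 5: d = malloc(4) -> d = 8; heap: [0-3 ALLOC][4-7 ALLOC][8-11 ALLOC][12-39 FREE]
Op 6: d = realloc(d, 3) -> d = 8; heap: [0-3 ALLOC][4-7 ALLOC][8-10 ALLOC][11-39 FREE]
Op 7: c = realloc(c, 19) -> c = 11; heap: [0-3 ALLOC][4-7 FREE][8-10 ALLOC][11-29 ALLOC][30-39 FREE]
Op 8: b = realloc(b, 20) -> NULL (b unchanged); heap: [0-3 ALLOC][4-7 FREE][8-10 ALLOC][11-29 ALLOC][30-39 FREE]

Answer: [0-3 ALLOC][4-7 FREE][8-10 ALLOC][11-29 ALLOC][30-39 FREE]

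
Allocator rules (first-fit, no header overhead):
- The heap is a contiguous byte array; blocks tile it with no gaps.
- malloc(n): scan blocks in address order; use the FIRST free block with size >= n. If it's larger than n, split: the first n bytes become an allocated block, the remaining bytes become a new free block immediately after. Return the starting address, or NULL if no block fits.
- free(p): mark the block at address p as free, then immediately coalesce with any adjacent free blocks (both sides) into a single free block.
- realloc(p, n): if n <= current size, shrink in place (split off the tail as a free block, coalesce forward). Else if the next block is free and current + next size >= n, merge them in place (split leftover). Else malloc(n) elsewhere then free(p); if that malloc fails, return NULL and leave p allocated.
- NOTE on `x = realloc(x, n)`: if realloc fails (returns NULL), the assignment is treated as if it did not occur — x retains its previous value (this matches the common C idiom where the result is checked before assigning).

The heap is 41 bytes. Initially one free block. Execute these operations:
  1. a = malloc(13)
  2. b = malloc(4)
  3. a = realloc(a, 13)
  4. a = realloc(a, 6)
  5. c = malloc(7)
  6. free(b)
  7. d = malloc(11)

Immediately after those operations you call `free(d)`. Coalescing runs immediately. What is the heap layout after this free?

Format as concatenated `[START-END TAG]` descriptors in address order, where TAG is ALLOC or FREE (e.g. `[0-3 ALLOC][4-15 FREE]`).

Op 1: a = malloc(13) -> a = 0; heap: [0-12 ALLOC][13-40 FREE]
Op 2: b = malloc(4) -> b = 13; heap: [0-12 ALLOC][13-16 ALLOC][17-40 FREE]
Op 3: a = realloc(a, 13) -> a = 0; heap: [0-12 ALLOC][13-16 ALLOC][17-40 FREE]
Op 4: a = realloc(a, 6) -> a = 0; heap: [0-5 ALLOC][6-12 FREE][13-16 ALLOC][17-40 FREE]
Op 5: c = malloc(7) -> c = 6; heap: [0-5 ALLOC][6-12 ALLOC][13-16 ALLOC][17-40 FREE]
Op 6: free(b) -> (freed b); heap: [0-5 ALLOC][6-12 ALLOC][13-40 FREE]
Op 7: d = malloc(11) -> d = 13; heap: [0-5 ALLOC][6-12 ALLOC][13-23 ALLOC][24-40 FREE]
free(d): d = 13 -> block [13-23 ALLOC]; mark free, coalesce with adjacent free neighbors -> [0-5 ALLOC][6-12 ALLOC][13-40 FREE]

Answer: [0-5 ALLOC][6-12 ALLOC][13-40 FREE]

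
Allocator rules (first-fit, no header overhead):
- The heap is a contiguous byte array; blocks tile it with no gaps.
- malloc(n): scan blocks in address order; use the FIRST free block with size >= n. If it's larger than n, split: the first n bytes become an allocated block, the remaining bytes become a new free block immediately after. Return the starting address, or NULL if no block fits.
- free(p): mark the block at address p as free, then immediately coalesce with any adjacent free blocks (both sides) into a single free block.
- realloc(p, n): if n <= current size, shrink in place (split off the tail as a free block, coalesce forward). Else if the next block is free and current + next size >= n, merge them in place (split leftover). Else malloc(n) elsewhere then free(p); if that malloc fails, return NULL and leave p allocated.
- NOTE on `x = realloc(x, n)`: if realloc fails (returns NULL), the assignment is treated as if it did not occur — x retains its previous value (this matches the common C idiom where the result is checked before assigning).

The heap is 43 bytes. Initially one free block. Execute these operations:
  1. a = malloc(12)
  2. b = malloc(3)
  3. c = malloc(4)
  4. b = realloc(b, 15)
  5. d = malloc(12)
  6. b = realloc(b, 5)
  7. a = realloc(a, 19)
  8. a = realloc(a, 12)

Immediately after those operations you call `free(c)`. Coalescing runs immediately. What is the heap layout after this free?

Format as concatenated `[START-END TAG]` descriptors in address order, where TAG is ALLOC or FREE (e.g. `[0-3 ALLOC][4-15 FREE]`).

Op 1: a = malloc(12) -> a = 0; heap: [0-11 ALLOC][12-42 FREE]
Op 2: b = malloc(3) -> b = 12; heap: [0-11 ALLOC][12-14 ALLOC][15-42 FREE]
Op 3: c = malloc(4) -> c = 15; heap: [0-11 ALLOC][12-14 ALLOC][15-18 ALLOC][19-42 FREE]
Op 4: b = realloc(b, 15) -> b = 19; heap: [0-11 ALLOC][12-14 FREE][15-18 ALLOC][19-33 ALLOC][34-42 FREE]
Op 5: d = malloc(12) -> d = NULL; heap: [0-11 ALLOC][12-14 FREE][15-18 ALLOC][19-33 ALLOC][34-42 FREE]
Op 6: b = realloc(b, 5) -> b = 19; heap: [0-11 ALLOC][12-14 FREE][15-18 ALLOC][19-23 ALLOC][24-42 FREE]
Op 7: a = realloc(a, 19) -> a = 24; heap: [0-14 FREE][15-18 ALLOC][19-23 ALLOC][24-42 ALLOC]
Op 8: a = realloc(a, 12) -> a = 24; heap: [0-14 FREE][15-18 ALLOC][19-23 ALLOC][24-35 ALLOC][36-42 FREE]
free(c): c = 15 -> block [15-18 ALLOC]; mark free, coalesce with adjacent free neighbors -> [0-18 FREE][19-23 ALLOC][24-35 ALLOC][36-42 FREE]

Answer: [0-18 FREE][19-23 ALLOC][24-35 ALLOC][36-42 FREE]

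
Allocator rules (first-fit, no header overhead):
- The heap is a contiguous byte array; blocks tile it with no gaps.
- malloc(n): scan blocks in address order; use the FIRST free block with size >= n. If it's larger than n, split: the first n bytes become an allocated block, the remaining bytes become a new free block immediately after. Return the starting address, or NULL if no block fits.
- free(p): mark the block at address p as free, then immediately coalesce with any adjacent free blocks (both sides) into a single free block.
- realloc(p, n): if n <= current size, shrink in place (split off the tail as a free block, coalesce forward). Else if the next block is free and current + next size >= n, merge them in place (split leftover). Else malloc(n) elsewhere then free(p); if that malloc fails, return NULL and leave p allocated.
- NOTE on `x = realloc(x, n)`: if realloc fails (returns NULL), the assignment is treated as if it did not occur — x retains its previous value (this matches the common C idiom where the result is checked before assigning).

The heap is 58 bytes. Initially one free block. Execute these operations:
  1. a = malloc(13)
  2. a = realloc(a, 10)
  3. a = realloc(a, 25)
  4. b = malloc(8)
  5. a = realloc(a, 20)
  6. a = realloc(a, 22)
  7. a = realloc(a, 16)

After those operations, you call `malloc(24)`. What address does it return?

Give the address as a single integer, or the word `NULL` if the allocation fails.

Answer: 33

Derivation:
Op 1: a = malloc(13) -> a = 0; heap: [0-12 ALLOC][13-57 FREE]
Op 2: a = realloc(a, 10) -> a = 0; heap: [0-9 ALLOC][10-57 FREE]
Op 3: a = realloc(a, 25) -> a = 0; heap: [0-24 ALLOC][25-57 FREE]
Op 4: b = malloc(8) -> b = 25; heap: [0-24 ALLOC][25-32 ALLOC][33-57 FREE]
Op 5: a = realloc(a, 20) -> a = 0; heap: [0-19 ALLOC][20-24 FREE][25-32 ALLOC][33-57 FREE]
Op 6: a = realloc(a, 22) -> a = 0; heap: [0-21 ALLOC][22-24 FREE][25-32 ALLOC][33-57 FREE]
Op 7: a = realloc(a, 16) -> a = 0; heap: [0-15 ALLOC][16-24 FREE][25-32 ALLOC][33-57 FREE]
malloc(24): first-fit scan over [0-15 ALLOC][16-24 FREE][25-32 ALLOC][33-57 FREE] -> 33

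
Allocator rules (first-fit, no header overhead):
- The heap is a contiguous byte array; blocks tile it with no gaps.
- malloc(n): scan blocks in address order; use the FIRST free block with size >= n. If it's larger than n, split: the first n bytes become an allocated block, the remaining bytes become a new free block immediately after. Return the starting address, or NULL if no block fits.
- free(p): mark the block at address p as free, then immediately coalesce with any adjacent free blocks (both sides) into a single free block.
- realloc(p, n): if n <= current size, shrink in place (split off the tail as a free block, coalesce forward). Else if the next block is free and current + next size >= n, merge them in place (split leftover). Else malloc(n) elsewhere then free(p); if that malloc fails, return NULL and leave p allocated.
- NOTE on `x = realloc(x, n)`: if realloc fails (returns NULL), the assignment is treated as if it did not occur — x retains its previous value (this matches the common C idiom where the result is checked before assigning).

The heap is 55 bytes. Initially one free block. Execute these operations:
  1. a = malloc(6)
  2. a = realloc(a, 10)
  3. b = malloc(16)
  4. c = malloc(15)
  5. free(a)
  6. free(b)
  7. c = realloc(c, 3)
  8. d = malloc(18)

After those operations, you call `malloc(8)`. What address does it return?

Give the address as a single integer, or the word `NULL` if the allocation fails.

Op 1: a = malloc(6) -> a = 0; heap: [0-5 ALLOC][6-54 FREE]
Op 2: a = realloc(a, 10) -> a = 0; heap: [0-9 ALLOC][10-54 FREE]
Op 3: b = malloc(16) -> b = 10; heap: [0-9 ALLOC][10-25 ALLOC][26-54 FREE]
Op 4: c = malloc(15) -> c = 26; heap: [0-9 ALLOC][10-25 ALLOC][26-40 ALLOC][41-54 FREE]
Op 5: free(a) -> (freed a); heap: [0-9 FREE][10-25 ALLOC][26-40 ALLOC][41-54 FREE]
Op 6: free(b) -> (freed b); heap: [0-25 FREE][26-40 ALLOC][41-54 FREE]
Op 7: c = realloc(c, 3) -> c = 26; heap: [0-25 FREE][26-28 ALLOC][29-54 FREE]
Op 8: d = malloc(18) -> d = 0; heap: [0-17 ALLOC][18-25 FREE][26-28 ALLOC][29-54 FREE]
malloc(8): first-fit scan over [0-17 ALLOC][18-25 FREE][26-28 ALLOC][29-54 FREE] -> 18

Answer: 18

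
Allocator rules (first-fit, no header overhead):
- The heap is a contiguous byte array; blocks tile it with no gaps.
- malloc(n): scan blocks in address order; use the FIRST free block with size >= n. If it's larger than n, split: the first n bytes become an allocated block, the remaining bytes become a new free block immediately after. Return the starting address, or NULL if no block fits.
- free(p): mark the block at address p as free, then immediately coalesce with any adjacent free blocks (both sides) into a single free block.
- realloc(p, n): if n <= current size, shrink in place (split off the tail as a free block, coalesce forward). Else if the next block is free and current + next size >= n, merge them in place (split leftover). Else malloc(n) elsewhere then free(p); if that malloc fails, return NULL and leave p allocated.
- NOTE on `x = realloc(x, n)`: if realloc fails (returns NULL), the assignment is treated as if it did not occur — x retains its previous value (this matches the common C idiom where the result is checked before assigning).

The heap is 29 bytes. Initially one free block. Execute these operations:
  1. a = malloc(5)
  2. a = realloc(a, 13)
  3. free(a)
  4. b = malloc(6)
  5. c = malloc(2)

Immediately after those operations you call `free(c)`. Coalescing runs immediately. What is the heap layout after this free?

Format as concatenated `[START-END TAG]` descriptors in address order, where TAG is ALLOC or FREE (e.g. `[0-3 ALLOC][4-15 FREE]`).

Op 1: a = malloc(5) -> a = 0; heap: [0-4 ALLOC][5-28 FREE]
Op 2: a = realloc(a, 13) -> a = 0; heap: [0-12 ALLOC][13-28 FREE]
Op 3: free(a) -> (freed a); heap: [0-28 FREE]
Op 4: b = malloc(6) -> b = 0; heap: [0-5 ALLOC][6-28 FREE]
Op 5: c = malloc(2) -> c = 6; heap: [0-5 ALLOC][6-7 ALLOC][8-28 FREE]
free(c): c = 6 -> block [6-7 ALLOC]; mark free, coalesce with adjacent free neighbors -> [0-5 ALLOC][6-28 FREE]

Answer: [0-5 ALLOC][6-28 FREE]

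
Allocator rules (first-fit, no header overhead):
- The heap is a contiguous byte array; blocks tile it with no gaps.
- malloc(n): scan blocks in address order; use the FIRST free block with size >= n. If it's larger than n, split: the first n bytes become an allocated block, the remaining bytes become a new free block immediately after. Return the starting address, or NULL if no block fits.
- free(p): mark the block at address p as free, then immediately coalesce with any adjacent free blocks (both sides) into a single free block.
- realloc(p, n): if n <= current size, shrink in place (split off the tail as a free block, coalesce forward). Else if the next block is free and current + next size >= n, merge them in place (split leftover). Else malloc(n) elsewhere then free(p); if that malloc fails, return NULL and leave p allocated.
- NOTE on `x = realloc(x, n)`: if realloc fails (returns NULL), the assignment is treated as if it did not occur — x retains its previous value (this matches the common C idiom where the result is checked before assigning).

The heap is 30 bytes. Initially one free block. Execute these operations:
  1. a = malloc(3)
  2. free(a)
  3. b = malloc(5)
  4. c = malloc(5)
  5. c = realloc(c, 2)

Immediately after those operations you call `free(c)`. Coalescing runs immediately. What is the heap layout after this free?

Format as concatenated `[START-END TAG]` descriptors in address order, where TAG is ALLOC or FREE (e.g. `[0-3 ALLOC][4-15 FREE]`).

Op 1: a = malloc(3) -> a = 0; heap: [0-2 ALLOC][3-29 FREE]
Op 2: free(a) -> (freed a); heap: [0-29 FREE]
Op 3: b = malloc(5) -> b = 0; heap: [0-4 ALLOC][5-29 FREE]
Op 4: c = malloc(5) -> c = 5; heap: [0-4 ALLOC][5-9 ALLOC][10-29 FREE]
Op 5: c = realloc(c, 2) -> c = 5; heap: [0-4 ALLOC][5-6 ALLOC][7-29 FREE]
free(c): c = 5 -> block [5-6 ALLOC]; mark free, coalesce with adjacent free neighbors -> [0-4 ALLOC][5-29 FREE]

Answer: [0-4 ALLOC][5-29 FREE]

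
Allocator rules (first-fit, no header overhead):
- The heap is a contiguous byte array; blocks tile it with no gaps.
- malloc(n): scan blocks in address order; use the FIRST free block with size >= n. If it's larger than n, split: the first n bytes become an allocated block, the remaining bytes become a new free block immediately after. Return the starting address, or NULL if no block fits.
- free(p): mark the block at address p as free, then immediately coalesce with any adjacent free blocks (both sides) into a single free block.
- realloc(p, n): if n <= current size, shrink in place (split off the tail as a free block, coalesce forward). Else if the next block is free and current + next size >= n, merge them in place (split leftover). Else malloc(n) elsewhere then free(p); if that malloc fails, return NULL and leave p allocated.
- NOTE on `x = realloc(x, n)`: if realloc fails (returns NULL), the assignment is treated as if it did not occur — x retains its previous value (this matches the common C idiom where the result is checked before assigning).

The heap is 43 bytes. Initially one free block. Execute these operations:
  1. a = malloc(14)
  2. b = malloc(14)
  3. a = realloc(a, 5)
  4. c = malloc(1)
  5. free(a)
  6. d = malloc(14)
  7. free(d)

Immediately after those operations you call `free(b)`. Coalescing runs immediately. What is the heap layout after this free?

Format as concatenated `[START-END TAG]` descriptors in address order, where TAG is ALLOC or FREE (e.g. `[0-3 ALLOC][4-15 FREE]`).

Op 1: a = malloc(14) -> a = 0; heap: [0-13 ALLOC][14-42 FREE]
Op 2: b = malloc(14) -> b = 14; heap: [0-13 ALLOC][14-27 ALLOC][28-42 FREE]
Op 3: a = realloc(a, 5) -> a = 0; heap: [0-4 ALLOC][5-13 FREE][14-27 ALLOC][28-42 FREE]
Op 4: c = malloc(1) -> c = 5; heap: [0-4 ALLOC][5-5 ALLOC][6-13 FREE][14-27 ALLOC][28-42 FREE]
Op 5: free(a) -> (freed a); heap: [0-4 FREE][5-5 ALLOC][6-13 FREE][14-27 ALLOC][28-42 FREE]
Op 6: d = malloc(14) -> d = 28; heap: [0-4 FREE][5-5 ALLOC][6-13 FREE][14-27 ALLOC][28-41 ALLOC][42-42 FREE]
Op 7: free(d) -> (freed d); heap: [0-4 FREE][5-5 ALLOC][6-13 FREE][14-27 ALLOC][28-42 FREE]
free(b): b = 14 -> block [14-27 ALLOC]; mark free, coalesce with adjacent free neighbors -> [0-4 FREE][5-5 ALLOC][6-42 FREE]

Answer: [0-4 FREE][5-5 ALLOC][6-42 FREE]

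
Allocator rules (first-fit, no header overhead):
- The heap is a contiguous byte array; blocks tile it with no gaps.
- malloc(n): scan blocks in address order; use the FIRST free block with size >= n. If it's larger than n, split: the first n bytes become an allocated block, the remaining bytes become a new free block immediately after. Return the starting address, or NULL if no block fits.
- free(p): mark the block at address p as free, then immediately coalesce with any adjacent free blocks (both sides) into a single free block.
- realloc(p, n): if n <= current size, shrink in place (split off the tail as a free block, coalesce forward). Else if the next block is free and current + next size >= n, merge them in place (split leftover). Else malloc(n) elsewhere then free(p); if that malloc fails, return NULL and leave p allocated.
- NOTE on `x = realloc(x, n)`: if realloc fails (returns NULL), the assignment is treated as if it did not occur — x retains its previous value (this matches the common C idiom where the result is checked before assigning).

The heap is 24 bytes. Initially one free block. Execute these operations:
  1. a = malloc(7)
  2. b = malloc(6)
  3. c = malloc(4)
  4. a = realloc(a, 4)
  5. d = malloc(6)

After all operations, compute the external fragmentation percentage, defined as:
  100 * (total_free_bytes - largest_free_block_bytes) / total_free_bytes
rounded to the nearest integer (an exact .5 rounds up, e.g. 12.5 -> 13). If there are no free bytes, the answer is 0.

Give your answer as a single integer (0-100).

Op 1: a = malloc(7) -> a = 0; heap: [0-6 ALLOC][7-23 FREE]
Op 2: b = malloc(6) -> b = 7; heap: [0-6 ALLOC][7-12 ALLOC][13-23 FREE]
Op 3: c = malloc(4) -> c = 13; heap: [0-6 ALLOC][7-12 ALLOC][13-16 ALLOC][17-23 FREE]
Op 4: a = realloc(a, 4) -> a = 0; heap: [0-3 ALLOC][4-6 FREE][7-12 ALLOC][13-16 ALLOC][17-23 FREE]
Op 5: d = malloc(6) -> d = 17; heap: [0-3 ALLOC][4-6 FREE][7-12 ALLOC][13-16 ALLOC][17-22 ALLOC][23-23 FREE]
Free blocks: [3 1] total_free=4 largest=3 -> 100*(4-3)/4 = 100/4 = 25

Answer: 25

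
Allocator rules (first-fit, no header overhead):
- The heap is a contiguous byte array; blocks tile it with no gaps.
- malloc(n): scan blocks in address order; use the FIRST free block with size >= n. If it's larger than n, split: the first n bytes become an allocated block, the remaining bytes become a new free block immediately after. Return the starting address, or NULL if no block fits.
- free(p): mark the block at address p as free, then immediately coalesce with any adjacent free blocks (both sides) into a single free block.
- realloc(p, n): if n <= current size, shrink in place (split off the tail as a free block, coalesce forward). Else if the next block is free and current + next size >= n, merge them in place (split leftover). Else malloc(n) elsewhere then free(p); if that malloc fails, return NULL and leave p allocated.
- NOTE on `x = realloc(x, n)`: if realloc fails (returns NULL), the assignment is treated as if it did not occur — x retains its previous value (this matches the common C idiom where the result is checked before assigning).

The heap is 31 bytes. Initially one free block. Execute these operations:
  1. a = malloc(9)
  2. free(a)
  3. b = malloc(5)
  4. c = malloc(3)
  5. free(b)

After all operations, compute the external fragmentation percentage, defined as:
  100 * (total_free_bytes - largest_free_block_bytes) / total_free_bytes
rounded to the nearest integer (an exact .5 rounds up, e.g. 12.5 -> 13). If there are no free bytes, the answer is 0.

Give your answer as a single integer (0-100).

Answer: 18

Derivation:
Op 1: a = malloc(9) -> a = 0; heap: [0-8 ALLOC][9-30 FREE]
Op 2: free(a) -> (freed a); heap: [0-30 FREE]
Op 3: b = malloc(5) -> b = 0; heap: [0-4 ALLOC][5-30 FREE]
Op 4: c = malloc(3) -> c = 5; heap: [0-4 ALLOC][5-7 ALLOC][8-30 FREE]
Op 5: free(b) -> (freed b); heap: [0-4 FREE][5-7 ALLOC][8-30 FREE]
Free blocks: [5 23] total_free=28 largest=23 -> 100*(28-23)/28 = 500/28 ≈ 17.857 -> rounds to 18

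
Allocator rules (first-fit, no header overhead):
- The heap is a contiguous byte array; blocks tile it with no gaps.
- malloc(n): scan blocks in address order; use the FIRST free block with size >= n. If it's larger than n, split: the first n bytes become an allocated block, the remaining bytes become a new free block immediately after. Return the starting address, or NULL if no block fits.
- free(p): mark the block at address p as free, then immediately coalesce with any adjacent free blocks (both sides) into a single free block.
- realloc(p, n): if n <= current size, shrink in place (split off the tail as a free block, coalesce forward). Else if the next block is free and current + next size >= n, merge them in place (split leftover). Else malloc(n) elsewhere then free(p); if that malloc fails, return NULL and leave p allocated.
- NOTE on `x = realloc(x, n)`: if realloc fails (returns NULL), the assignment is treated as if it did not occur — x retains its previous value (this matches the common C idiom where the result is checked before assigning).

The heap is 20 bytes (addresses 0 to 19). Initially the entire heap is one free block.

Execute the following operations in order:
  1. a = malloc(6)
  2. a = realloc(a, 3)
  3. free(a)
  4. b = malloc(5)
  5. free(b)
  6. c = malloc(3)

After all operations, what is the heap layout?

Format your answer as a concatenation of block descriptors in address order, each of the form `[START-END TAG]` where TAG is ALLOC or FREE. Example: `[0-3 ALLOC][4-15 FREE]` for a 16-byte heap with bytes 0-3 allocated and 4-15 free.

Op 1: a = malloc(6) -> a = 0; heap: [0-5 ALLOC][6-19 FREE]
Op 2: a = realloc(a, 3) -> a = 0; heap: [0-2 ALLOC][3-19 FREE]
Op 3: free(a) -> (freed a); heap: [0-19 FREE]
Op 4: b = malloc(5) -> b = 0; heap: [0-4 ALLOC][5-19 FREE]
Op 5: free(b) -> (freed b); heap: [0-19 FREE]
Op 6: c = malloc(3) -> c = 0; heap: [0-2 ALLOC][3-19 FREE]

Answer: [0-2 ALLOC][3-19 FREE]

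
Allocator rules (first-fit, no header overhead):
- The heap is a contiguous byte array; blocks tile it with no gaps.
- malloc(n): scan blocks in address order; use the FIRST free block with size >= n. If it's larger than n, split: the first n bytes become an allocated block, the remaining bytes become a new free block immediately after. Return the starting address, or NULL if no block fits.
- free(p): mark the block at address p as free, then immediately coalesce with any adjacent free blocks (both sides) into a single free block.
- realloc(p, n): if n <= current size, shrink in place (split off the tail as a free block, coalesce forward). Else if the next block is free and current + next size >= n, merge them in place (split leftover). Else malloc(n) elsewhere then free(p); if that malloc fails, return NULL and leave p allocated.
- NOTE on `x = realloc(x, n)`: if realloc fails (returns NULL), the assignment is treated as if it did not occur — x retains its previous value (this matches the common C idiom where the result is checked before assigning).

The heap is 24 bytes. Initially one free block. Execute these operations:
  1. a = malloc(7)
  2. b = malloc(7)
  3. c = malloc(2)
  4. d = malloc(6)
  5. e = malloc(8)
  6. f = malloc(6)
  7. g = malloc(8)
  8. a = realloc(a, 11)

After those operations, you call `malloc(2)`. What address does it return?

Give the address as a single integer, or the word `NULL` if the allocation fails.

Answer: 22

Derivation:
Op 1: a = malloc(7) -> a = 0; heap: [0-6 ALLOC][7-23 FREE]
Op 2: b = malloc(7) -> b = 7; heap: [0-6 ALLOC][7-13 ALLOC][14-23 FREE]
Op 3: c = malloc(2) -> c = 14; heap: [0-6 ALLOC][7-13 ALLOC][14-15 ALLOC][16-23 FREE]
Op 4: d = malloc(6) -> d = 16; heap: [0-6 ALLOC][7-13 ALLOC][14-15 ALLOC][16-21 ALLOC][22-23 FREE]
Op 5: e = malloc(8) -> e = NULL; heap: [0-6 ALLOC][7-13 ALLOC][14-15 ALLOC][16-21 ALLOC][22-23 FREE]
Op 6: f = malloc(6) -> f = NULL; heap: [0-6 ALLOC][7-13 ALLOC][14-15 ALLOC][16-21 ALLOC][22-23 FREE]
Op 7: g = malloc(8) -> g = NULL; heap: [0-6 ALLOC][7-13 ALLOC][14-15 ALLOC][16-21 ALLOC][22-23 FREE]
Op 8: a = realloc(a, 11) -> NULL (a unchanged); heap: [0-6 ALLOC][7-13 ALLOC][14-15 ALLOC][16-21 ALLOC][22-23 FREE]
malloc(2): first-fit scan over [0-6 ALLOC][7-13 ALLOC][14-15 ALLOC][16-21 ALLOC][22-23 FREE] -> 22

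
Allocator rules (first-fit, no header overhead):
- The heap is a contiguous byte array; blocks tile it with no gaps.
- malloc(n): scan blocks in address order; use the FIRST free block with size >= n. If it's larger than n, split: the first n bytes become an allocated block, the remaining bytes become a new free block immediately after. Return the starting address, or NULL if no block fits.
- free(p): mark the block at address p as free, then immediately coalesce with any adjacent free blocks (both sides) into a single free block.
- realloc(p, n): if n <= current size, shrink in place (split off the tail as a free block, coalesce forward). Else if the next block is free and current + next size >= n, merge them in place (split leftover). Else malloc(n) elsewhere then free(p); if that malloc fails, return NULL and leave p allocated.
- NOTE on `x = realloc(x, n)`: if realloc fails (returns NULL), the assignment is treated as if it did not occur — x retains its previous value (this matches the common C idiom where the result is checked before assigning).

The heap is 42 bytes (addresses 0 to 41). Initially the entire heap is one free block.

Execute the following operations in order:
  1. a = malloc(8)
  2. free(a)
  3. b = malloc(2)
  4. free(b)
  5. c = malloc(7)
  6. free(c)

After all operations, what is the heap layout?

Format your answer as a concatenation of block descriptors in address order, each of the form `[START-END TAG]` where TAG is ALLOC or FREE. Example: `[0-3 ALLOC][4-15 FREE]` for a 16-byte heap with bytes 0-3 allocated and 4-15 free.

Answer: [0-41 FREE]

Derivation:
Op 1: a = malloc(8) -> a = 0; heap: [0-7 ALLOC][8-41 FREE]
Op 2: free(a) -> (freed a); heap: [0-41 FREE]
Op 3: b = malloc(2) -> b = 0; heap: [0-1 ALLOC][2-41 FREE]
Op 4: free(b) -> (freed b); heap: [0-41 FREE]
Op 5: c = malloc(7) -> c = 0; heap: [0-6 ALLOC][7-41 FREE]
Op 6: free(c) -> (freed c); heap: [0-41 FREE]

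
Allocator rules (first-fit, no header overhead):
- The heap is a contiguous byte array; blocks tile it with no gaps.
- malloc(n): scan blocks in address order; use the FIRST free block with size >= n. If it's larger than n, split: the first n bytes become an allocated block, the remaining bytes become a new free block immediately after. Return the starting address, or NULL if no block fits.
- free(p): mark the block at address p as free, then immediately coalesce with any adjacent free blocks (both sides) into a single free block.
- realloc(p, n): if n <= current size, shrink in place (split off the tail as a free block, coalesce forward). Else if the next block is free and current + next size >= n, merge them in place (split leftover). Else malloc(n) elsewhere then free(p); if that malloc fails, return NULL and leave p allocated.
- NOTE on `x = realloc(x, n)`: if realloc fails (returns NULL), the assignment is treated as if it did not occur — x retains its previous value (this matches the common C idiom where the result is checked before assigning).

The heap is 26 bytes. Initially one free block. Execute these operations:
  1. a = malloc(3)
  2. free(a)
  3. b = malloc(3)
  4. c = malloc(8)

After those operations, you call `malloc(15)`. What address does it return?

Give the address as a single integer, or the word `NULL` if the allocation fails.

Answer: 11

Derivation:
Op 1: a = malloc(3) -> a = 0; heap: [0-2 ALLOC][3-25 FREE]
Op 2: free(a) -> (freed a); heap: [0-25 FREE]
Op 3: b = malloc(3) -> b = 0; heap: [0-2 ALLOC][3-25 FREE]
Op 4: c = malloc(8) -> c = 3; heap: [0-2 ALLOC][3-10 ALLOC][11-25 FREE]
malloc(15): first-fit scan over [0-2 ALLOC][3-10 ALLOC][11-25 FREE] -> 11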